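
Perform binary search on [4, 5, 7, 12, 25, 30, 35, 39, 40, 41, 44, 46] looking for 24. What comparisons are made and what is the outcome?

Binary search for 24 in [4, 5, 7, 12, 25, 30, 35, 39, 40, 41, 44, 46]:

lo=0, hi=11, mid=5, arr[mid]=30 -> 30 > 24, search left half
lo=0, hi=4, mid=2, arr[mid]=7 -> 7 < 24, search right half
lo=3, hi=4, mid=3, arr[mid]=12 -> 12 < 24, search right half
lo=4, hi=4, mid=4, arr[mid]=25 -> 25 > 24, search left half
lo=4 > hi=3, target 24 not found

Binary search determines that 24 is not in the array after 4 comparisons. The search space was exhausted without finding the target.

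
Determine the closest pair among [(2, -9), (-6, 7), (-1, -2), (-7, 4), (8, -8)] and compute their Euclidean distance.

Computing all pairwise distances among 5 points:

d((2, -9), (-6, 7)) = 17.8885
d((2, -9), (-1, -2)) = 7.6158
d((2, -9), (-7, 4)) = 15.8114
d((2, -9), (8, -8)) = 6.0828
d((-6, 7), (-1, -2)) = 10.2956
d((-6, 7), (-7, 4)) = 3.1623 <-- minimum
d((-6, 7), (8, -8)) = 20.5183
d((-1, -2), (-7, 4)) = 8.4853
d((-1, -2), (8, -8)) = 10.8167
d((-7, 4), (8, -8)) = 19.2094

Closest pair: (-6, 7) and (-7, 4) with distance 3.1623

The closest pair is (-6, 7) and (-7, 4) with Euclidean distance 3.1623. For 5 points, brute-force pairwise comparison is shown above. For large n, the divide-and-conquer algorithm (sort by x, recurse on halves, check the dividing strip) achieves O(n log n).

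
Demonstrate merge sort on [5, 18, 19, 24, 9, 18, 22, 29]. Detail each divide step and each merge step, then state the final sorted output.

Merge sort trace:

Split: [5, 18, 19, 24, 9, 18, 22, 29] -> [5, 18, 19, 24] and [9, 18, 22, 29]
  Split: [5, 18, 19, 24] -> [5, 18] and [19, 24]
    Split: [5, 18] -> [5] and [18]
    Merge: [5] + [18] -> [5, 18]
    Split: [19, 24] -> [19] and [24]
    Merge: [19] + [24] -> [19, 24]
  Merge: [5, 18] + [19, 24] -> [5, 18, 19, 24]
  Split: [9, 18, 22, 29] -> [9, 18] and [22, 29]
    Split: [9, 18] -> [9] and [18]
    Merge: [9] + [18] -> [9, 18]
    Split: [22, 29] -> [22] and [29]
    Merge: [22] + [29] -> [22, 29]
  Merge: [9, 18] + [22, 29] -> [9, 18, 22, 29]
Merge: [5, 18, 19, 24] + [9, 18, 22, 29] -> [5, 9, 18, 18, 19, 22, 24, 29]

Final sorted array: [5, 9, 18, 18, 19, 22, 24, 29]

The merge sort proceeds by recursively splitting the array and merging sorted halves.
After all merges, the sorted array is [5, 9, 18, 18, 19, 22, 24, 29].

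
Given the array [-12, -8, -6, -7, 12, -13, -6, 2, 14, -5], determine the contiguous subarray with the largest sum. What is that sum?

Using Kadane's algorithm on [-12, -8, -6, -7, 12, -13, -6, 2, 14, -5]:

Scanning through the array:
Position 1 (value -8): max_ending_here = -8, max_so_far = -8
Position 2 (value -6): max_ending_here = -6, max_so_far = -6
Position 3 (value -7): max_ending_here = -7, max_so_far = -6
Position 4 (value 12): max_ending_here = 12, max_so_far = 12
Position 5 (value -13): max_ending_here = -1, max_so_far = 12
Position 6 (value -6): max_ending_here = -6, max_so_far = 12
Position 7 (value 2): max_ending_here = 2, max_so_far = 12
Position 8 (value 14): max_ending_here = 16, max_so_far = 16
Position 9 (value -5): max_ending_here = 11, max_so_far = 16

Maximum subarray: [2, 14]
Maximum sum: 16

The maximum subarray is [2, 14] with sum 16. This subarray runs from index 7 to index 8.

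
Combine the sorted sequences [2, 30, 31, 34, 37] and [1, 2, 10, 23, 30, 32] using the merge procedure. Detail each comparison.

Merging process:

Compare 2 vs 1: take 1 from right. Merged: [1]
Compare 2 vs 2: take 2 from left. Merged: [1, 2]
Compare 30 vs 2: take 2 from right. Merged: [1, 2, 2]
Compare 30 vs 10: take 10 from right. Merged: [1, 2, 2, 10]
Compare 30 vs 23: take 23 from right. Merged: [1, 2, 2, 10, 23]
Compare 30 vs 30: take 30 from left. Merged: [1, 2, 2, 10, 23, 30]
Compare 31 vs 30: take 30 from right. Merged: [1, 2, 2, 10, 23, 30, 30]
Compare 31 vs 32: take 31 from left. Merged: [1, 2, 2, 10, 23, 30, 30, 31]
Compare 34 vs 32: take 32 from right. Merged: [1, 2, 2, 10, 23, 30, 30, 31, 32]
Append remaining from left: [34, 37]. Merged: [1, 2, 2, 10, 23, 30, 30, 31, 32, 34, 37]

Final merged array: [1, 2, 2, 10, 23, 30, 30, 31, 32, 34, 37]
Total comparisons: 9

The merged array is [1, 2, 2, 10, 23, 30, 30, 31, 32, 34, 37], requiring 9 comparisons. The merge step runs in O(n) time where n is the total number of elements.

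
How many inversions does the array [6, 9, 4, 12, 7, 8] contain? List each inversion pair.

Finding inversions in [6, 9, 4, 12, 7, 8]:

(0, 2): arr[0]=6 > arr[2]=4
(1, 2): arr[1]=9 > arr[2]=4
(1, 4): arr[1]=9 > arr[4]=7
(1, 5): arr[1]=9 > arr[5]=8
(3, 4): arr[3]=12 > arr[4]=7
(3, 5): arr[3]=12 > arr[5]=8

Total inversions: 6

The array has 6 inversion(s): (0,2), (1,2), (1,4), (1,5), (3,4), (3,5). Each pair (i,j) satisfies i < j and arr[i] > arr[j].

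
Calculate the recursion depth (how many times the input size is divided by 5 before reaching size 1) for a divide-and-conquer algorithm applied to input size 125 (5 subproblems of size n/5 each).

For divide and conquer with division factor 5:

Problem sizes at each level:
Level 0: 125
Level 1: 25
Level 2: 5
Level 3: 1

The root is level 0 and the size-1 base case is level 3 (the tree spans levels 0 through 3, i.e. 4 levels counting the root), so the depth is the number of divisions: log_5(125) = 3

The recursion tree depth is log_5(125) = 3. At each level, the problem size is divided by 5, so it takes 3 divisions to reduce to a base case of size 1. The algorithm makes 5 recursive calls at each level.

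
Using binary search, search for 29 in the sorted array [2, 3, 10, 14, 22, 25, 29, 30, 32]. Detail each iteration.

Binary search for 29 in [2, 3, 10, 14, 22, 25, 29, 30, 32]:

lo=0, hi=8, mid=4, arr[mid]=22 -> 22 < 29, search right half
lo=5, hi=8, mid=6, arr[mid]=29 -> Found target at index 6!

Binary search finds 29 at index 6 after 2 comparisons. The search repeatedly halves the search space by comparing with the middle element.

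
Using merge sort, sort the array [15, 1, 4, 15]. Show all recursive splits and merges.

Merge sort trace:

Split: [15, 1, 4, 15] -> [15, 1] and [4, 15]
  Split: [15, 1] -> [15] and [1]
  Merge: [15] + [1] -> [1, 15]
  Split: [4, 15] -> [4] and [15]
  Merge: [4] + [15] -> [4, 15]
Merge: [1, 15] + [4, 15] -> [1, 4, 15, 15]

Final sorted array: [1, 4, 15, 15]

The merge sort proceeds by recursively splitting the array and merging sorted halves.
After all merges, the sorted array is [1, 4, 15, 15].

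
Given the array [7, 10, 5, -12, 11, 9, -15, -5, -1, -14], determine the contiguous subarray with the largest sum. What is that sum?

Using Kadane's algorithm on [7, 10, 5, -12, 11, 9, -15, -5, -1, -14]:

Scanning through the array:
Position 1 (value 10): max_ending_here = 17, max_so_far = 17
Position 2 (value 5): max_ending_here = 22, max_so_far = 22
Position 3 (value -12): max_ending_here = 10, max_so_far = 22
Position 4 (value 11): max_ending_here = 21, max_so_far = 22
Position 5 (value 9): max_ending_here = 30, max_so_far = 30
Position 6 (value -15): max_ending_here = 15, max_so_far = 30
Position 7 (value -5): max_ending_here = 10, max_so_far = 30
Position 8 (value -1): max_ending_here = 9, max_so_far = 30
Position 9 (value -14): max_ending_here = -5, max_so_far = 30

Maximum subarray: [7, 10, 5, -12, 11, 9]
Maximum sum: 30

The maximum subarray is [7, 10, 5, -12, 11, 9] with sum 30. This subarray runs from index 0 to index 5.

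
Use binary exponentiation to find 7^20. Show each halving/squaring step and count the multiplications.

Computing 7^20 by squaring (build up from 7^1; each line after the first costs one multiplication):

7^1 = 7
7^2 = (7^1)^2 = 7^2 = 49
7^4 = (7^2)^2 = 49^2 = 2401
7^5 = 7 * 7^4 = 7 * 2401 = 16807
7^10 = (7^5)^2 = 16807^2 = 282475249
7^20 = (7^10)^2 = 282475249^2 = 79792266297612001

Result: 79792266297612001
Multiplications needed: 5 (5 lines after 7^1)

7^20 = 79792266297612001. Using exponentiation by squaring, this requires 5 multiplications. The key idea: if the exponent is even, square the half-power; if odd, multiply by the base once.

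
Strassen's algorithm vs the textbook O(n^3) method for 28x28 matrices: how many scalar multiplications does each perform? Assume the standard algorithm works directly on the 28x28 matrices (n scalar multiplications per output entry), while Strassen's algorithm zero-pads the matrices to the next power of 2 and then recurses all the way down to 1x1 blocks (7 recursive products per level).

Matrix multiplication for 28x28 matrices:

Strassen's algorithm requires power-of-2 dimensions. Pad 28x28 to 32x32 (next power of 2).

Standard algorithm: 28^3 = 21952 multiplications
Strassen's algorithm: 7^(log2(32)) = 7^5 = 16807 multiplications
Savings: 21952 - 16807 = 5145 multiplications

Standard: 21952 multiplications (28^3). Strassen: 16807 multiplications (7^5, after padding to 32x32). Strassen reduces 8 recursive multiplications to 7 at each level.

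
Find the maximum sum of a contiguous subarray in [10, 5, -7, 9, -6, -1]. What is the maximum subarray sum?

Using Kadane's algorithm on [10, 5, -7, 9, -6, -1]:

Scanning through the array:
Position 1 (value 5): max_ending_here = 15, max_so_far = 15
Position 2 (value -7): max_ending_here = 8, max_so_far = 15
Position 3 (value 9): max_ending_here = 17, max_so_far = 17
Position 4 (value -6): max_ending_here = 11, max_so_far = 17
Position 5 (value -1): max_ending_here = 10, max_so_far = 17

Maximum subarray: [10, 5, -7, 9]
Maximum sum: 17

The maximum subarray is [10, 5, -7, 9] with sum 17. This subarray runs from index 0 to index 3.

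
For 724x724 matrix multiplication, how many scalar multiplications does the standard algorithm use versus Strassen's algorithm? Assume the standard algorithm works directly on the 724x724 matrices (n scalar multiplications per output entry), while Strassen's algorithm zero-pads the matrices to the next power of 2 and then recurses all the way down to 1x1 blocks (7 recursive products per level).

Matrix multiplication for 724x724 matrices:

Strassen's algorithm requires power-of-2 dimensions. Pad 724x724 to 1024x1024 (next power of 2).

Standard algorithm: 724^3 = 379503424 multiplications
Strassen's algorithm: 7^(log2(1024)) = 7^10 = 282475249 multiplications
Savings: 379503424 - 282475249 = 97028175 multiplications

Standard: 379503424 multiplications (724^3). Strassen: 282475249 multiplications (7^10, after padding to 1024x1024). Strassen reduces 8 recursive multiplications to 7 at each level.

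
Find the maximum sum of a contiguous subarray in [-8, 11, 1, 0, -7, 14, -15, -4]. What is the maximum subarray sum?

Using Kadane's algorithm on [-8, 11, 1, 0, -7, 14, -15, -4]:

Scanning through the array:
Position 1 (value 11): max_ending_here = 11, max_so_far = 11
Position 2 (value 1): max_ending_here = 12, max_so_far = 12
Position 3 (value 0): max_ending_here = 12, max_so_far = 12
Position 4 (value -7): max_ending_here = 5, max_so_far = 12
Position 5 (value 14): max_ending_here = 19, max_so_far = 19
Position 6 (value -15): max_ending_here = 4, max_so_far = 19
Position 7 (value -4): max_ending_here = 0, max_so_far = 19

Maximum subarray: [11, 1, 0, -7, 14]
Maximum sum: 19

The maximum subarray is [11, 1, 0, -7, 14] with sum 19. This subarray runs from index 1 to index 5.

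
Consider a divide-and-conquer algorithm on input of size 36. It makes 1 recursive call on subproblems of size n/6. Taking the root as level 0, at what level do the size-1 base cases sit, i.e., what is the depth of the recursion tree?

For divide and conquer with division factor 6:

Problem sizes at each level:
Level 0: 36
Level 1: 6
Level 2: 1

The root is level 0 and the size-1 base case is level 2 (the tree spans levels 0 through 2, i.e. 3 levels counting the root), so the depth is the number of divisions: log_6(36) = 2

The recursion tree depth is log_6(36) = 2. At each level, the problem size is divided by 6, so it takes 2 divisions to reduce to a base case of size 1. The algorithm makes 1 recursive call at each level.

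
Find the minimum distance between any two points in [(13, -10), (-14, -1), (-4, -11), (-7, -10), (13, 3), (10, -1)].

Computing all pairwise distances among 6 points:

d((13, -10), (-14, -1)) = 28.4605
d((13, -10), (-4, -11)) = 17.0294
d((13, -10), (-7, -10)) = 20.0
d((13, -10), (13, 3)) = 13.0
d((13, -10), (10, -1)) = 9.4868
d((-14, -1), (-4, -11)) = 14.1421
d((-14, -1), (-7, -10)) = 11.4018
d((-14, -1), (13, 3)) = 27.2947
d((-14, -1), (10, -1)) = 24.0
d((-4, -11), (-7, -10)) = 3.1623 <-- minimum
d((-4, -11), (13, 3)) = 22.0227
d((-4, -11), (10, -1)) = 17.2047
d((-7, -10), (13, 3)) = 23.8537
d((-7, -10), (10, -1)) = 19.2354
d((13, 3), (10, -1)) = 5.0

Closest pair: (-4, -11) and (-7, -10) with distance 3.1623

The closest pair is (-4, -11) and (-7, -10) with Euclidean distance 3.1623. For 6 points, brute-force pairwise comparison is shown above. For large n, the divide-and-conquer algorithm (sort by x, recurse on halves, check the dividing strip) achieves O(n log n).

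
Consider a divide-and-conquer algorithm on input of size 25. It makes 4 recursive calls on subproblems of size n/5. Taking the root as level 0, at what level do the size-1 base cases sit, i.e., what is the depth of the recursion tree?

For divide and conquer with division factor 5:

Problem sizes at each level:
Level 0: 25
Level 1: 5
Level 2: 1

The root is level 0 and the size-1 base case is level 2 (the tree spans levels 0 through 2, i.e. 3 levels counting the root), so the depth is the number of divisions: log_5(25) = 2

The recursion tree depth is log_5(25) = 2. At each level, the problem size is divided by 5, so it takes 2 divisions to reduce to a base case of size 1. The algorithm makes 4 recursive calls at each level.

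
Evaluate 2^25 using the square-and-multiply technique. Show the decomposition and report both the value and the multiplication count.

Computing 2^25 by squaring (build up from 2^1; each line after the first costs one multiplication):

2^1 = 2
2^2 = (2^1)^2 = 2^2 = 4
2^3 = 2 * 2^2 = 2 * 4 = 8
2^6 = (2^3)^2 = 8^2 = 64
2^12 = (2^6)^2 = 64^2 = 4096
2^24 = (2^12)^2 = 4096^2 = 16777216
2^25 = 2 * 2^24 = 2 * 16777216 = 33554432

Result: 33554432
Multiplications needed: 6 (6 lines after 2^1)

2^25 = 33554432. Using exponentiation by squaring, this requires 6 multiplications. The key idea: if the exponent is even, square the half-power; if odd, multiply by the base once.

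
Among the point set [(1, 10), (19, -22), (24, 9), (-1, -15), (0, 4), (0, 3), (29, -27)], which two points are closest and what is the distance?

Computing all pairwise distances among 7 points:

d((1, 10), (19, -22)) = 36.7151
d((1, 10), (24, 9)) = 23.0217
d((1, 10), (-1, -15)) = 25.0799
d((1, 10), (0, 4)) = 6.0828
d((1, 10), (0, 3)) = 7.0711
d((1, 10), (29, -27)) = 46.4004
d((19, -22), (24, 9)) = 31.4006
d((19, -22), (-1, -15)) = 21.1896
d((19, -22), (0, 4)) = 32.2025
d((19, -22), (0, 3)) = 31.4006
d((19, -22), (29, -27)) = 11.1803
d((24, 9), (-1, -15)) = 34.6554
d((24, 9), (0, 4)) = 24.5153
d((24, 9), (0, 3)) = 24.7386
d((24, 9), (29, -27)) = 36.3456
d((-1, -15), (0, 4)) = 19.0263
d((-1, -15), (0, 3)) = 18.0278
d((-1, -15), (29, -27)) = 32.311
d((0, 4), (0, 3)) = 1.0 <-- minimum
d((0, 4), (29, -27)) = 42.45
d((0, 3), (29, -27)) = 41.7253

Closest pair: (0, 4) and (0, 3) with distance 1.0

The closest pair is (0, 4) and (0, 3) with Euclidean distance 1.0. For 7 points, brute-force pairwise comparison is shown above. For large n, the divide-and-conquer algorithm (sort by x, recurse on halves, check the dividing strip) achieves O(n log n).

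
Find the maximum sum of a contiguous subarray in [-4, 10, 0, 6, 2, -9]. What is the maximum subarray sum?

Using Kadane's algorithm on [-4, 10, 0, 6, 2, -9]:

Scanning through the array:
Position 1 (value 10): max_ending_here = 10, max_so_far = 10
Position 2 (value 0): max_ending_here = 10, max_so_far = 10
Position 3 (value 6): max_ending_here = 16, max_so_far = 16
Position 4 (value 2): max_ending_here = 18, max_so_far = 18
Position 5 (value -9): max_ending_here = 9, max_so_far = 18

Maximum subarray: [10, 0, 6, 2]
Maximum sum: 18

The maximum subarray is [10, 0, 6, 2] with sum 18. This subarray runs from index 1 to index 4.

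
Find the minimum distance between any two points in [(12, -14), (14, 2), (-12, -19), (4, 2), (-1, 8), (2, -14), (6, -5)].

Computing all pairwise distances among 7 points:

d((12, -14), (14, 2)) = 16.1245
d((12, -14), (-12, -19)) = 24.5153
d((12, -14), (4, 2)) = 17.8885
d((12, -14), (-1, 8)) = 25.5539
d((12, -14), (2, -14)) = 10.0
d((12, -14), (6, -5)) = 10.8167
d((14, 2), (-12, -19)) = 33.4215
d((14, 2), (4, 2)) = 10.0
d((14, 2), (-1, 8)) = 16.1555
d((14, 2), (2, -14)) = 20.0
d((14, 2), (6, -5)) = 10.6301
d((-12, -19), (4, 2)) = 26.4008
d((-12, -19), (-1, 8)) = 29.1548
d((-12, -19), (2, -14)) = 14.8661
d((-12, -19), (6, -5)) = 22.8035
d((4, 2), (-1, 8)) = 7.8102
d((4, 2), (2, -14)) = 16.1245
d((4, 2), (6, -5)) = 7.2801 <-- minimum
d((-1, 8), (2, -14)) = 22.2036
d((-1, 8), (6, -5)) = 14.7648
d((2, -14), (6, -5)) = 9.8489

Closest pair: (4, 2) and (6, -5) with distance 7.2801

The closest pair is (4, 2) and (6, -5) with Euclidean distance 7.2801. For 7 points, brute-force pairwise comparison is shown above. For large n, the divide-and-conquer algorithm (sort by x, recurse on halves, check the dividing strip) achieves O(n log n).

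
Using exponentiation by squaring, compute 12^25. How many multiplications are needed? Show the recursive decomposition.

Computing 12^25 by squaring (build up from 12^1; each line after the first costs one multiplication):

12^1 = 12
12^2 = (12^1)^2 = 12^2 = 144
12^3 = 12 * 12^2 = 12 * 144 = 1728
12^6 = (12^3)^2 = 1728^2 = 2985984
12^12 = (12^6)^2 = 2985984^2 = 8916100448256
12^24 = (12^12)^2 = 8916100448256^2 = 79496847203390844133441536
12^25 = 12 * 12^24 = 12 * 79496847203390844133441536 = 953962166440690129601298432

Result: 953962166440690129601298432
Multiplications needed: 6 (6 lines after 12^1)

12^25 = 953962166440690129601298432. Using exponentiation by squaring, this requires 6 multiplications. The key idea: if the exponent is even, square the half-power; if odd, multiply by the base once.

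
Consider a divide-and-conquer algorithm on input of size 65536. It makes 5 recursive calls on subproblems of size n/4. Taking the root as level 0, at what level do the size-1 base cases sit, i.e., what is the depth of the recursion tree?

For divide and conquer with division factor 4:

Problem sizes at each level:
Level 0: 65536
Level 1: 16384
Level 2: 4096
Level 3: 1024
Level 4: 256
Level 5: 64
Level 6: 16
Level 7: 4
Level 8: 1

The root is level 0 and the size-1 base case is level 8 (the tree spans levels 0 through 8, i.e. 9 levels counting the root), so the depth is the number of divisions: log_4(65536) = 8

The recursion tree depth is log_4(65536) = 8. At each level, the problem size is divided by 4, so it takes 8 divisions to reduce to a base case of size 1. The algorithm makes 5 recursive calls at each level.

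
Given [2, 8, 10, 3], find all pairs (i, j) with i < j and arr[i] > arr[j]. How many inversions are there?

Finding inversions in [2, 8, 10, 3]:

(1, 3): arr[1]=8 > arr[3]=3
(2, 3): arr[2]=10 > arr[3]=3

Total inversions: 2

The array has 2 inversion(s): (1,3), (2,3). Each pair (i,j) satisfies i < j and arr[i] > arr[j].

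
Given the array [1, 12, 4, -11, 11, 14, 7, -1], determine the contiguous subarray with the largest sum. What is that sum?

Using Kadane's algorithm on [1, 12, 4, -11, 11, 14, 7, -1]:

Scanning through the array:
Position 1 (value 12): max_ending_here = 13, max_so_far = 13
Position 2 (value 4): max_ending_here = 17, max_so_far = 17
Position 3 (value -11): max_ending_here = 6, max_so_far = 17
Position 4 (value 11): max_ending_here = 17, max_so_far = 17
Position 5 (value 14): max_ending_here = 31, max_so_far = 31
Position 6 (value 7): max_ending_here = 38, max_so_far = 38
Position 7 (value -1): max_ending_here = 37, max_so_far = 38

Maximum subarray: [1, 12, 4, -11, 11, 14, 7]
Maximum sum: 38

The maximum subarray is [1, 12, 4, -11, 11, 14, 7] with sum 38. This subarray runs from index 0 to index 6.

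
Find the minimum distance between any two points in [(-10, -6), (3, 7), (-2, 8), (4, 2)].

Computing all pairwise distances among 4 points:

d((-10, -6), (3, 7)) = 18.3848
d((-10, -6), (-2, 8)) = 16.1245
d((-10, -6), (4, 2)) = 16.1245
d((3, 7), (-2, 8)) = 5.099 <-- minimum
d((3, 7), (4, 2)) = 5.099 <-- minimum
d((-2, 8), (4, 2)) = 8.4853

Minimum distance: 5.099 (tie among 2 pairs: (3, 7) and (-2, 8); (3, 7) and (4, 2))

The minimum Euclidean distance is 5.099. There is a tie: 2 pairs achieve this minimum — (3, 7) and (-2, 8); (3, 7) and (4, 2). Any of these is a valid closest pair. For 4 points, brute-force pairwise comparison is shown above. For large n, the divide-and-conquer algorithm (sort by x, recurse on halves, check the dividing strip) achieves O(n log n).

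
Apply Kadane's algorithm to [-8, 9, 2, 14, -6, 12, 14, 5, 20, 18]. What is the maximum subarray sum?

Using Kadane's algorithm on [-8, 9, 2, 14, -6, 12, 14, 5, 20, 18]:

Scanning through the array:
Position 1 (value 9): max_ending_here = 9, max_so_far = 9
Position 2 (value 2): max_ending_here = 11, max_so_far = 11
Position 3 (value 14): max_ending_here = 25, max_so_far = 25
Position 4 (value -6): max_ending_here = 19, max_so_far = 25
Position 5 (value 12): max_ending_here = 31, max_so_far = 31
Position 6 (value 14): max_ending_here = 45, max_so_far = 45
Position 7 (value 5): max_ending_here = 50, max_so_far = 50
Position 8 (value 20): max_ending_here = 70, max_so_far = 70
Position 9 (value 18): max_ending_here = 88, max_so_far = 88

Maximum subarray: [9, 2, 14, -6, 12, 14, 5, 20, 18]
Maximum sum: 88

The maximum subarray is [9, 2, 14, -6, 12, 14, 5, 20, 18] with sum 88. This subarray runs from index 1 to index 9.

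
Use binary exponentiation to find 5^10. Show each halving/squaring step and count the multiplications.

Computing 5^10 by squaring (build up from 5^1; each line after the first costs one multiplication):

5^1 = 5
5^2 = (5^1)^2 = 5^2 = 25
5^4 = (5^2)^2 = 25^2 = 625
5^5 = 5 * 5^4 = 5 * 625 = 3125
5^10 = (5^5)^2 = 3125^2 = 9765625

Result: 9765625
Multiplications needed: 4 (4 lines after 5^1)

5^10 = 9765625. Using exponentiation by squaring, this requires 4 multiplications. The key idea: if the exponent is even, square the half-power; if odd, multiply by the base once.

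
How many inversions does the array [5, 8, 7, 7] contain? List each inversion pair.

Finding inversions in [5, 8, 7, 7]:

(1, 2): arr[1]=8 > arr[2]=7
(1, 3): arr[1]=8 > arr[3]=7

Total inversions: 2

The array has 2 inversion(s): (1,2), (1,3). Each pair (i,j) satisfies i < j and arr[i] > arr[j].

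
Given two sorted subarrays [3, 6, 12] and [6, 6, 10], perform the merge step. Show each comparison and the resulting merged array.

Merging process:

Compare 3 vs 6: take 3 from left. Merged: [3]
Compare 6 vs 6: take 6 from left. Merged: [3, 6]
Compare 12 vs 6: take 6 from right. Merged: [3, 6, 6]
Compare 12 vs 6: take 6 from right. Merged: [3, 6, 6, 6]
Compare 12 vs 10: take 10 from right. Merged: [3, 6, 6, 6, 10]
Append remaining from left: [12]. Merged: [3, 6, 6, 6, 10, 12]

Final merged array: [3, 6, 6, 6, 10, 12]
Total comparisons: 5

The merged array is [3, 6, 6, 6, 10, 12], requiring 5 comparisons. The merge step runs in O(n) time where n is the total number of elements.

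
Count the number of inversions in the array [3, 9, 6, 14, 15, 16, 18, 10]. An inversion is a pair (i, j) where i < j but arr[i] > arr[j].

Finding inversions in [3, 9, 6, 14, 15, 16, 18, 10]:

(1, 2): arr[1]=9 > arr[2]=6
(3, 7): arr[3]=14 > arr[7]=10
(4, 7): arr[4]=15 > arr[7]=10
(5, 7): arr[5]=16 > arr[7]=10
(6, 7): arr[6]=18 > arr[7]=10

Total inversions: 5

The array has 5 inversion(s): (1,2), (3,7), (4,7), (5,7), (6,7). Each pair (i,j) satisfies i < j and arr[i] > arr[j].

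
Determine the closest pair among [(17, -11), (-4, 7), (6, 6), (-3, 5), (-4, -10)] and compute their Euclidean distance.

Computing all pairwise distances among 5 points:

d((17, -11), (-4, 7)) = 27.6586
d((17, -11), (6, 6)) = 20.2485
d((17, -11), (-3, 5)) = 25.6125
d((17, -11), (-4, -10)) = 21.0238
d((-4, 7), (6, 6)) = 10.0499
d((-4, 7), (-3, 5)) = 2.2361 <-- minimum
d((-4, 7), (-4, -10)) = 17.0
d((6, 6), (-3, 5)) = 9.0554
d((6, 6), (-4, -10)) = 18.868
d((-3, 5), (-4, -10)) = 15.0333

Closest pair: (-4, 7) and (-3, 5) with distance 2.2361

The closest pair is (-4, 7) and (-3, 5) with Euclidean distance 2.2361. For 5 points, brute-force pairwise comparison is shown above. For large n, the divide-and-conquer algorithm (sort by x, recurse on halves, check the dividing strip) achieves O(n log n).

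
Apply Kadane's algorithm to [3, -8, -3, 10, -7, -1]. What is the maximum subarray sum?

Using Kadane's algorithm on [3, -8, -3, 10, -7, -1]:

Scanning through the array:
Position 1 (value -8): max_ending_here = -5, max_so_far = 3
Position 2 (value -3): max_ending_here = -3, max_so_far = 3
Position 3 (value 10): max_ending_here = 10, max_so_far = 10
Position 4 (value -7): max_ending_here = 3, max_so_far = 10
Position 5 (value -1): max_ending_here = 2, max_so_far = 10

Maximum subarray: [10]
Maximum sum: 10

The maximum subarray is [10] with sum 10. This subarray runs from index 3 to index 3.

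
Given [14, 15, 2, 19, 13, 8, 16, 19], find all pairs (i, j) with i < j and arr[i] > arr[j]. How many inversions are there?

Finding inversions in [14, 15, 2, 19, 13, 8, 16, 19]:

(0, 2): arr[0]=14 > arr[2]=2
(0, 4): arr[0]=14 > arr[4]=13
(0, 5): arr[0]=14 > arr[5]=8
(1, 2): arr[1]=15 > arr[2]=2
(1, 4): arr[1]=15 > arr[4]=13
(1, 5): arr[1]=15 > arr[5]=8
(3, 4): arr[3]=19 > arr[4]=13
(3, 5): arr[3]=19 > arr[5]=8
(3, 6): arr[3]=19 > arr[6]=16
(4, 5): arr[4]=13 > arr[5]=8

Total inversions: 10

The array has 10 inversion(s): (0,2), (0,4), (0,5), (1,2), (1,4), (1,5), (3,4), (3,5), (3,6), (4,5). Each pair (i,j) satisfies i < j and arr[i] > arr[j].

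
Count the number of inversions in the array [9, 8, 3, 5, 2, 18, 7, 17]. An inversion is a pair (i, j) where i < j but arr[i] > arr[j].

Finding inversions in [9, 8, 3, 5, 2, 18, 7, 17]:

(0, 1): arr[0]=9 > arr[1]=8
(0, 2): arr[0]=9 > arr[2]=3
(0, 3): arr[0]=9 > arr[3]=5
(0, 4): arr[0]=9 > arr[4]=2
(0, 6): arr[0]=9 > arr[6]=7
(1, 2): arr[1]=8 > arr[2]=3
(1, 3): arr[1]=8 > arr[3]=5
(1, 4): arr[1]=8 > arr[4]=2
(1, 6): arr[1]=8 > arr[6]=7
(2, 4): arr[2]=3 > arr[4]=2
(3, 4): arr[3]=5 > arr[4]=2
(5, 6): arr[5]=18 > arr[6]=7
(5, 7): arr[5]=18 > arr[7]=17

Total inversions: 13

The array has 13 inversion(s): (0,1), (0,2), (0,3), (0,4), (0,6), (1,2), (1,3), (1,4), (1,6), (2,4), (3,4), (5,6), (5,7). Each pair (i,j) satisfies i < j and arr[i] > arr[j].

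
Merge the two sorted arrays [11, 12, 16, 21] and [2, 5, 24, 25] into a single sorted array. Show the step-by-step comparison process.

Merging process:

Compare 11 vs 2: take 2 from right. Merged: [2]
Compare 11 vs 5: take 5 from right. Merged: [2, 5]
Compare 11 vs 24: take 11 from left. Merged: [2, 5, 11]
Compare 12 vs 24: take 12 from left. Merged: [2, 5, 11, 12]
Compare 16 vs 24: take 16 from left. Merged: [2, 5, 11, 12, 16]
Compare 21 vs 24: take 21 from left. Merged: [2, 5, 11, 12, 16, 21]
Append remaining from right: [24, 25]. Merged: [2, 5, 11, 12, 16, 21, 24, 25]

Final merged array: [2, 5, 11, 12, 16, 21, 24, 25]
Total comparisons: 6

The merged array is [2, 5, 11, 12, 16, 21, 24, 25], requiring 6 comparisons. The merge step runs in O(n) time where n is the total number of elements.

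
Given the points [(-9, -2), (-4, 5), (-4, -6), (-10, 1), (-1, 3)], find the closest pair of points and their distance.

Computing all pairwise distances among 5 points:

d((-9, -2), (-4, 5)) = 8.6023
d((-9, -2), (-4, -6)) = 6.4031
d((-9, -2), (-10, 1)) = 3.1623 <-- minimum
d((-9, -2), (-1, 3)) = 9.434
d((-4, 5), (-4, -6)) = 11.0
d((-4, 5), (-10, 1)) = 7.2111
d((-4, 5), (-1, 3)) = 3.6056
d((-4, -6), (-10, 1)) = 9.2195
d((-4, -6), (-1, 3)) = 9.4868
d((-10, 1), (-1, 3)) = 9.2195

Closest pair: (-9, -2) and (-10, 1) with distance 3.1623

The closest pair is (-9, -2) and (-10, 1) with Euclidean distance 3.1623. For 5 points, brute-force pairwise comparison is shown above. For large n, the divide-and-conquer algorithm (sort by x, recurse on halves, check the dividing strip) achieves O(n log n).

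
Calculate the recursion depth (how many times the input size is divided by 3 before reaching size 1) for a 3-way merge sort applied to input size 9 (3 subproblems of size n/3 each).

For divide and conquer with division factor 3:

Problem sizes at each level:
Level 0: 9
Level 1: 3
Level 2: 1

The root is level 0 and the size-1 base case is level 2 (the tree spans levels 0 through 2, i.e. 3 levels counting the root), so the depth is the number of divisions: log_3(9) = 2

The recursion tree depth is log_3(9) = 2. At each level, the problem size is divided by 3, so it takes 2 divisions to reduce to a base case of size 1. The algorithm makes 3 recursive calls at each level.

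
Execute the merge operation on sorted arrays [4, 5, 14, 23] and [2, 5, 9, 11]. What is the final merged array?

Merging process:

Compare 4 vs 2: take 2 from right. Merged: [2]
Compare 4 vs 5: take 4 from left. Merged: [2, 4]
Compare 5 vs 5: take 5 from left. Merged: [2, 4, 5]
Compare 14 vs 5: take 5 from right. Merged: [2, 4, 5, 5]
Compare 14 vs 9: take 9 from right. Merged: [2, 4, 5, 5, 9]
Compare 14 vs 11: take 11 from right. Merged: [2, 4, 5, 5, 9, 11]
Append remaining from left: [14, 23]. Merged: [2, 4, 5, 5, 9, 11, 14, 23]

Final merged array: [2, 4, 5, 5, 9, 11, 14, 23]
Total comparisons: 6

The merged array is [2, 4, 5, 5, 9, 11, 14, 23], requiring 6 comparisons. The merge step runs in O(n) time where n is the total number of elements.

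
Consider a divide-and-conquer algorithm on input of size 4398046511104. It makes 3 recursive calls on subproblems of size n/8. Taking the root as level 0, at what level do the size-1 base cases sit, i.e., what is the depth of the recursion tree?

For divide and conquer with division factor 8:

Problem sizes at each level:
Level 0: 4398046511104
Level 1: 549755813888
Level 2: 68719476736
Level 3: 8589934592
Level 4: 1073741824
Level 5: 134217728
Level 6: 16777216
Level 7: 2097152
Level 8: 262144
Level 9: 32768
Level 10: 4096
Level 11: 512
Level 12: 64
Level 13: 8
Level 14: 1

The root is level 0 and the size-1 base case is level 14 (the tree spans levels 0 through 14, i.e. 15 levels counting the root), so the depth is the number of divisions: log_8(4398046511104) = 14

The recursion tree depth is log_8(4398046511104) = 14. At each level, the problem size is divided by 8, so it takes 14 divisions to reduce to a base case of size 1. The algorithm makes 3 recursive calls at each level.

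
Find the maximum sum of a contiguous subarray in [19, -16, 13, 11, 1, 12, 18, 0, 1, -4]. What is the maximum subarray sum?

Using Kadane's algorithm on [19, -16, 13, 11, 1, 12, 18, 0, 1, -4]:

Scanning through the array:
Position 1 (value -16): max_ending_here = 3, max_so_far = 19
Position 2 (value 13): max_ending_here = 16, max_so_far = 19
Position 3 (value 11): max_ending_here = 27, max_so_far = 27
Position 4 (value 1): max_ending_here = 28, max_so_far = 28
Position 5 (value 12): max_ending_here = 40, max_so_far = 40
Position 6 (value 18): max_ending_here = 58, max_so_far = 58
Position 7 (value 0): max_ending_here = 58, max_so_far = 58
Position 8 (value 1): max_ending_here = 59, max_so_far = 59
Position 9 (value -4): max_ending_here = 55, max_so_far = 59

Maximum subarray: [19, -16, 13, 11, 1, 12, 18, 0, 1]
Maximum sum: 59

The maximum subarray is [19, -16, 13, 11, 1, 12, 18, 0, 1] with sum 59. This subarray runs from index 0 to index 8.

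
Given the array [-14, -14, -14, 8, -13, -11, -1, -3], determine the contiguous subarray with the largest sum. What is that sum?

Using Kadane's algorithm on [-14, -14, -14, 8, -13, -11, -1, -3]:

Scanning through the array:
Position 1 (value -14): max_ending_here = -14, max_so_far = -14
Position 2 (value -14): max_ending_here = -14, max_so_far = -14
Position 3 (value 8): max_ending_here = 8, max_so_far = 8
Position 4 (value -13): max_ending_here = -5, max_so_far = 8
Position 5 (value -11): max_ending_here = -11, max_so_far = 8
Position 6 (value -1): max_ending_here = -1, max_so_far = 8
Position 7 (value -3): max_ending_here = -3, max_so_far = 8

Maximum subarray: [8]
Maximum sum: 8

The maximum subarray is [8] with sum 8. This subarray runs from index 3 to index 3.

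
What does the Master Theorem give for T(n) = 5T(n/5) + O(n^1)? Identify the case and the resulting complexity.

Master Theorem for T(n) = 5T(n/5) + O(n^1):

a = 5, b = 5, c = 1
log_b(a) = log_5(5) = 1.0000

Case 2: c = 1 = log_5(5) = 1.0000
T(n) = O(n^1 log n) = O(n log n)

For T(n) = 5T(n/5) + O(n^1): log_5(5) = 1.0000. This is Case 2 of the Master Theorem (c = log_b(a), equal work at all levels), giving O(n log n).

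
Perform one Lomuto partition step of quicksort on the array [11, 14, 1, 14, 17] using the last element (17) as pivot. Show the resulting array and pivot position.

Lomuto partition with pivot = 17:

Initial array: [11, 14, 1, 14, 17]

arr[0]=11 <= 17: swap with position 0, array becomes [11, 14, 1, 14, 17]
arr[1]=14 <= 17: swap with position 1, array becomes [11, 14, 1, 14, 17]
arr[2]=1 <= 17: swap with position 2, array becomes [11, 14, 1, 14, 17]
arr[3]=14 <= 17: swap with position 3, array becomes [11, 14, 1, 14, 17]

Place pivot at position 4: [11, 14, 1, 14, 17]
Pivot position: 4

After partitioning with pivot 17, the array becomes [11, 14, 1, 14, 17]. The pivot is placed at index 4. All elements to the left of the pivot are <= 17, and all elements to the right are > 17.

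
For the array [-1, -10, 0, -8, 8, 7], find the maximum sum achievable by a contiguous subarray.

Using Kadane's algorithm on [-1, -10, 0, -8, 8, 7]:

Scanning through the array:
Position 1 (value -10): max_ending_here = -10, max_so_far = -1
Position 2 (value 0): max_ending_here = 0, max_so_far = 0
Position 3 (value -8): max_ending_here = -8, max_so_far = 0
Position 4 (value 8): max_ending_here = 8, max_so_far = 8
Position 5 (value 7): max_ending_here = 15, max_so_far = 15

Maximum subarray: [8, 7]
Maximum sum: 15

The maximum subarray is [8, 7] with sum 15. This subarray runs from index 4 to index 5.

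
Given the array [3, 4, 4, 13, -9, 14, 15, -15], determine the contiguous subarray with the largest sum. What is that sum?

Using Kadane's algorithm on [3, 4, 4, 13, -9, 14, 15, -15]:

Scanning through the array:
Position 1 (value 4): max_ending_here = 7, max_so_far = 7
Position 2 (value 4): max_ending_here = 11, max_so_far = 11
Position 3 (value 13): max_ending_here = 24, max_so_far = 24
Position 4 (value -9): max_ending_here = 15, max_so_far = 24
Position 5 (value 14): max_ending_here = 29, max_so_far = 29
Position 6 (value 15): max_ending_here = 44, max_so_far = 44
Position 7 (value -15): max_ending_here = 29, max_so_far = 44

Maximum subarray: [3, 4, 4, 13, -9, 14, 15]
Maximum sum: 44

The maximum subarray is [3, 4, 4, 13, -9, 14, 15] with sum 44. This subarray runs from index 0 to index 6.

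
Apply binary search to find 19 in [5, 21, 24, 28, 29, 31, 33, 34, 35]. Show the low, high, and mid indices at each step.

Binary search for 19 in [5, 21, 24, 28, 29, 31, 33, 34, 35]:

lo=0, hi=8, mid=4, arr[mid]=29 -> 29 > 19, search left half
lo=0, hi=3, mid=1, arr[mid]=21 -> 21 > 19, search left half
lo=0, hi=0, mid=0, arr[mid]=5 -> 5 < 19, search right half
lo=1 > hi=0, target 19 not found

Binary search determines that 19 is not in the array after 3 comparisons. The search space was exhausted without finding the target.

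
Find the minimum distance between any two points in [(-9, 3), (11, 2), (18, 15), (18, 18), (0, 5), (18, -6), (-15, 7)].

Computing all pairwise distances among 7 points:

d((-9, 3), (11, 2)) = 20.025
d((-9, 3), (18, 15)) = 29.5466
d((-9, 3), (18, 18)) = 30.8869
d((-9, 3), (0, 5)) = 9.2195
d((-9, 3), (18, -6)) = 28.4605
d((-9, 3), (-15, 7)) = 7.2111
d((11, 2), (18, 15)) = 14.7648
d((11, 2), (18, 18)) = 17.4642
d((11, 2), (0, 5)) = 11.4018
d((11, 2), (18, -6)) = 10.6301
d((11, 2), (-15, 7)) = 26.4764
d((18, 15), (18, 18)) = 3.0 <-- minimum
d((18, 15), (0, 5)) = 20.5913
d((18, 15), (18, -6)) = 21.0
d((18, 15), (-15, 7)) = 33.9559
d((18, 18), (0, 5)) = 22.2036
d((18, 18), (18, -6)) = 24.0
d((18, 18), (-15, 7)) = 34.7851
d((0, 5), (18, -6)) = 21.095
d((0, 5), (-15, 7)) = 15.1327
d((18, -6), (-15, 7)) = 35.4683

Closest pair: (18, 15) and (18, 18) with distance 3.0

The closest pair is (18, 15) and (18, 18) with Euclidean distance 3.0. For 7 points, brute-force pairwise comparison is shown above. For large n, the divide-and-conquer algorithm (sort by x, recurse on halves, check the dividing strip) achieves O(n log n).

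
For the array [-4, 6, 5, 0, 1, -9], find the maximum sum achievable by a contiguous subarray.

Using Kadane's algorithm on [-4, 6, 5, 0, 1, -9]:

Scanning through the array:
Position 1 (value 6): max_ending_here = 6, max_so_far = 6
Position 2 (value 5): max_ending_here = 11, max_so_far = 11
Position 3 (value 0): max_ending_here = 11, max_so_far = 11
Position 4 (value 1): max_ending_here = 12, max_so_far = 12
Position 5 (value -9): max_ending_here = 3, max_so_far = 12

Maximum subarray: [6, 5, 0, 1]
Maximum sum: 12

The maximum subarray is [6, 5, 0, 1] with sum 12. This subarray runs from index 1 to index 4.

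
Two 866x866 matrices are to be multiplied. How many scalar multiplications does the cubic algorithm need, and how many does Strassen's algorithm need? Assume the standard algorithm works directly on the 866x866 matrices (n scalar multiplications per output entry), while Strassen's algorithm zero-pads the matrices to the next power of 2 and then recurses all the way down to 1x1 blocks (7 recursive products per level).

Matrix multiplication for 866x866 matrices:

Strassen's algorithm requires power-of-2 dimensions. Pad 866x866 to 1024x1024 (next power of 2).

Standard algorithm: 866^3 = 649461896 multiplications
Strassen's algorithm: 7^(log2(1024)) = 7^10 = 282475249 multiplications
Savings: 649461896 - 282475249 = 366986647 multiplications

Standard: 649461896 multiplications (866^3). Strassen: 282475249 multiplications (7^10, after padding to 1024x1024). Strassen reduces 8 recursive multiplications to 7 at each level.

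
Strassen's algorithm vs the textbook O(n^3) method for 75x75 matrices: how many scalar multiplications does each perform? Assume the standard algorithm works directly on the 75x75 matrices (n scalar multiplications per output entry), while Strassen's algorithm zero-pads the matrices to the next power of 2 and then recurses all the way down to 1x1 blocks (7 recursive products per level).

Matrix multiplication for 75x75 matrices:

Strassen's algorithm requires power-of-2 dimensions. Pad 75x75 to 128x128 (next power of 2).

Standard algorithm: 75^3 = 421875 multiplications
Strassen's algorithm: 7^(log2(128)) = 7^7 = 823543 multiplications
Difference: 421875 - 823543 = -401668 (Strassen uses MORE here due to padding overhead — for small or just-over-power-of-2 n, padding can outweigh the per-level savings)

Standard: 421875 multiplications (75^3). Strassen: 823543 multiplications (7^7, after padding to 128x128). Strassen reduces 8 recursive multiplications to 7 at each level.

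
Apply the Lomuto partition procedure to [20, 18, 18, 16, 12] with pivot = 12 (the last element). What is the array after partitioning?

Lomuto partition with pivot = 12:

Initial array: [20, 18, 18, 16, 12]

arr[0]=20 > 12: no swap
arr[1]=18 > 12: no swap
arr[2]=18 > 12: no swap
arr[3]=16 > 12: no swap

Place pivot at position 0: [12, 18, 18, 16, 20]
Pivot position: 0

After partitioning with pivot 12, the array becomes [12, 18, 18, 16, 20]. The pivot is placed at index 0. All elements to the left of the pivot are <= 12, and all elements to the right are > 12.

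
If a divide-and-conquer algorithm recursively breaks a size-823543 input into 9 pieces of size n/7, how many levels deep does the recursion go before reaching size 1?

For divide and conquer with division factor 7:

Problem sizes at each level:
Level 0: 823543
Level 1: 117649
Level 2: 16807
Level 3: 2401
Level 4: 343
Level 5: 49
Level 6: 7
Level 7: 1

The root is level 0 and the size-1 base case is level 7 (the tree spans levels 0 through 7, i.e. 8 levels counting the root), so the depth is the number of divisions: log_7(823543) = 7

The recursion tree depth is log_7(823543) = 7. At each level, the problem size is divided by 7, so it takes 7 divisions to reduce to a base case of size 1. The algorithm makes 9 recursive calls at each level.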